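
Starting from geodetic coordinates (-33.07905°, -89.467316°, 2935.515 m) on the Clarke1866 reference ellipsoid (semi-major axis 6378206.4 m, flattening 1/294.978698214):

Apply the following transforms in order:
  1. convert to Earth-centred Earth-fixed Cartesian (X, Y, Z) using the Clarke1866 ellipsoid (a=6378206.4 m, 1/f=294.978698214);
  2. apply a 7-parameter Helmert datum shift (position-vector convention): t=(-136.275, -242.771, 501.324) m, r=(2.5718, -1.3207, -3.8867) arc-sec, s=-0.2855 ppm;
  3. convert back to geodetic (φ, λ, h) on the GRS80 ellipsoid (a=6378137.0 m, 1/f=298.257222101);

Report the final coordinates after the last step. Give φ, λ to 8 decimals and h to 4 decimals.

start: φ=-33.079050°, λ=-89.467316°, h=2935.515 m
→ ECEF (a=6378206.400, f=1/294.978698214): X=49759.8366, Y=-5352040.7619, Z=-3462727.4017
→ Helmert 7p (PV): X=49544.8692, Y=-5352239.7677, Z=-3462291.5021
→ geod (Bowring, a=6378137.000): φ=-33.07283053°, λ=-89.46963684°, h=2861.4079 m

φ=-33.07283053°, λ=-89.46963684°, h=2861.4079 m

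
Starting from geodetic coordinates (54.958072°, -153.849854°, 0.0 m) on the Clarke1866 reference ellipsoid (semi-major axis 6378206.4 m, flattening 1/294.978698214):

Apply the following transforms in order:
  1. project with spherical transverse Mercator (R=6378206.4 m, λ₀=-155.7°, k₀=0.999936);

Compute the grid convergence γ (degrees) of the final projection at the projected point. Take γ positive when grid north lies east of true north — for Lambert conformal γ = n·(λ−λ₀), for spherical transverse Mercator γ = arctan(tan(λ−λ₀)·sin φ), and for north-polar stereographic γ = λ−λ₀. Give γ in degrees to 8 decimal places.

start: φ=54.958072°, λ=-153.849854°, h=0.000 m
→ into tm (λ₀=-155.7°): φ=54.95807200°, λ−λ₀=1.85014600°
convergence γ = 1.51494748°

1.51494748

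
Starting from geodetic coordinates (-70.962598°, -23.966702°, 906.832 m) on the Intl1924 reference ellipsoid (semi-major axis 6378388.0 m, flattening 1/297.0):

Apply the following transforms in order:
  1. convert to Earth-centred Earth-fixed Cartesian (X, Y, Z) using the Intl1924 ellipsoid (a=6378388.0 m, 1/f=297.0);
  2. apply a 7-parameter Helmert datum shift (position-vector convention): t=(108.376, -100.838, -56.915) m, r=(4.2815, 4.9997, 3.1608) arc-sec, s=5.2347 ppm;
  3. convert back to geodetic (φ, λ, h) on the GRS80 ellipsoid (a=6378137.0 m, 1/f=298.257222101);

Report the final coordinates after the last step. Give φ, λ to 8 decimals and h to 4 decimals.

φ=-70.96281454°, λ=-23.96564058°, h=1209.3791 m

start: φ=-70.962598°, λ=-23.966702°, h=906.832 m
→ ECEF (a=6378388.000, f=1/297.0): X=1907162.7554, Y=-847795.8336, Z=-6007920.7760
→ Helmert 7p (PV): X=1907148.4783, Y=-847747.1752, Z=-6008072.9671
→ geod (Bowring, a=6378137.000): φ=-70.96281454°, λ=-23.96564058°, h=1209.3791 m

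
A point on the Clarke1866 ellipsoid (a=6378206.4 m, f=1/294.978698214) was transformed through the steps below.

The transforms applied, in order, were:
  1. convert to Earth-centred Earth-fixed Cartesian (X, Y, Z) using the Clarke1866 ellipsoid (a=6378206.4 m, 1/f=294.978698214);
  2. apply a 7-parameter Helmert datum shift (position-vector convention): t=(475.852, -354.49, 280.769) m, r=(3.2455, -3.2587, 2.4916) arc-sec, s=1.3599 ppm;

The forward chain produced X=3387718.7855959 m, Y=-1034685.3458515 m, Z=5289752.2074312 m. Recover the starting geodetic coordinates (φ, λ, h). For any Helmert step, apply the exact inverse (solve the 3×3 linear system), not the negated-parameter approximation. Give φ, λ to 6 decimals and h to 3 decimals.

start: X=3387718.7856, Y=-1034685.3459, Z=5289752.2074 m
→ Helmert⁻¹: X=3387309.3992, Y=-1034287.1395, Z=5289427.0046
→ geod (Bowring, a=6378206.400): φ=56.37411000°, λ=-16.97962100°, h=2408.3690 m

φ=56.374110°, λ=-16.979621°, h=2408.369 m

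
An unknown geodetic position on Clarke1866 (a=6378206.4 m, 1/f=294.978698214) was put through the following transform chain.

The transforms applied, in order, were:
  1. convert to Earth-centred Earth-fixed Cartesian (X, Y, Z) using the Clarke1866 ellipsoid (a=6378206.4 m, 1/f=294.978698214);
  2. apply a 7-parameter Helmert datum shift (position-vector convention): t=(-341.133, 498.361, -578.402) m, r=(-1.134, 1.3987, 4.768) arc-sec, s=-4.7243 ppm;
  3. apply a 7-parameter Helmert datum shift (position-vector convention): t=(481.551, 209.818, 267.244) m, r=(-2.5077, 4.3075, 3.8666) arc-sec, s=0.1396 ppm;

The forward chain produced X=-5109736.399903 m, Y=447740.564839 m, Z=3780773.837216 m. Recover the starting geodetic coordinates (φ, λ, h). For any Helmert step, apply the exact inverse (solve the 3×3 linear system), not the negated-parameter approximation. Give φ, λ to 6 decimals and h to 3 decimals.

start: X=-5109736.3999, Y=447740.5648, Z=3780773.8372 m
→ Helmert⁻¹: X=-5110287.7948, Y=447580.5199, Z=3780404.7871
→ Helmert⁻¹: X=-5109986.1049, Y=447181.6061, Z=3780968.8589
→ geod (Bowring, a=6378206.400): φ=36.57993400°, λ=174.99871200°, h=1844.4500 m

φ=36.579934°, λ=174.998712°, h=1844.450 m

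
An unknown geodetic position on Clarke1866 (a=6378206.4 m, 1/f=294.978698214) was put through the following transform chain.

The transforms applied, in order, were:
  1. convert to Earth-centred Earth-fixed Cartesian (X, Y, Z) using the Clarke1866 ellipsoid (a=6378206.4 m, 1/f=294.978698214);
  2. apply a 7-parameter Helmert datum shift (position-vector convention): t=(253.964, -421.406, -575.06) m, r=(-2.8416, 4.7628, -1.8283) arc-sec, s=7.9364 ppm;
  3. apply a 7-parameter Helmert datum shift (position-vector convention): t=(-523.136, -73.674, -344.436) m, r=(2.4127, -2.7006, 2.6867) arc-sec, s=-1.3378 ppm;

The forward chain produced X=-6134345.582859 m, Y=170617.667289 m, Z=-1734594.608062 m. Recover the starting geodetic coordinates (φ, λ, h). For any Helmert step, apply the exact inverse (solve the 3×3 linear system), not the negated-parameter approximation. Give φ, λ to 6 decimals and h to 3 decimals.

start: X=-6134345.5829, Y=170617.6673, Z=-1734594.6081 m
→ Helmert⁻¹: X=-6133851.1339, Y=170751.1812, Z=-1734174.1797
→ Helmert⁻¹: X=-6134017.8996, Y=171140.7424, Z=-1733724.6423
→ geod (Bowring, a=6378206.400): φ=-15.87874100°, λ=178.40184700°, h=18.2520 m

φ=-15.878741°, λ=178.401847°, h=18.252 m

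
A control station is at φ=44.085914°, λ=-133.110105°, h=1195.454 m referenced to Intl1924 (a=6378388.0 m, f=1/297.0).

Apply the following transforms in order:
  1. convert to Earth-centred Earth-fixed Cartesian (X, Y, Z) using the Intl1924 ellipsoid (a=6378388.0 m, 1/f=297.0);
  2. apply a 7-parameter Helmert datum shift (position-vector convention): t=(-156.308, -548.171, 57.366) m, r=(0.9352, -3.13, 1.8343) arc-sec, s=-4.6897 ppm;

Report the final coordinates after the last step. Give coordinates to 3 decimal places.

start: φ=44.085914°, λ=-133.110105°, h=1195.454 m
→ ECEF (a=6378388.000, f=1/297.0): X=-3136756.6124, Y=-3350826.4703, Z=4415863.6224
→ Helmert 7p (PV): X=-3136935.4203, Y=-3351406.8431, Z=4415837.4878

X=-3136935.420 m, Y=-3351406.843 m, Z=4415837.488 m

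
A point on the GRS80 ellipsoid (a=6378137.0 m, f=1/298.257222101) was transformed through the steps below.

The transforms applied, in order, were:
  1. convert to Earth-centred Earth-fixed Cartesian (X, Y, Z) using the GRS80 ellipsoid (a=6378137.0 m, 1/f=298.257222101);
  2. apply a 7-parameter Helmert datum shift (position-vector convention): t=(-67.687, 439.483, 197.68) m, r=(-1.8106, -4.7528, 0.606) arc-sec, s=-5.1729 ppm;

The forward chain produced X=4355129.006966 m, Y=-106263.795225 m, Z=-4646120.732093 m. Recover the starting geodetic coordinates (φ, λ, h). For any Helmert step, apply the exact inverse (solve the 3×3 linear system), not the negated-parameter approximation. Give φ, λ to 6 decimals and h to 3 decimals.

start: X=4355129.0070, Y=-106263.7952, Z=-4646120.7321 m
→ Helmert⁻¹: X=4355111.8453, Y=-106675.8387, Z=-4646443.7350
→ geod (Bowring, a=6378137.000): φ=-47.03704100°, λ=-1.40314500°, h=2557.4450 m

φ=-47.037041°, λ=-1.403145°, h=2557.445 m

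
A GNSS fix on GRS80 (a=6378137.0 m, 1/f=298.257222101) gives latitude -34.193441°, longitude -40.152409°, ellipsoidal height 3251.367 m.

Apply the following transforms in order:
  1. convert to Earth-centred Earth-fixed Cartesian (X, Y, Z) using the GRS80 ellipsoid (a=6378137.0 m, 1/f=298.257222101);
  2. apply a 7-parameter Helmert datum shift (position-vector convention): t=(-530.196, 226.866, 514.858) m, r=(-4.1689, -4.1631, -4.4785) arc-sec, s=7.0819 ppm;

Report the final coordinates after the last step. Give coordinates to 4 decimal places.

X=4038164.1654 m, Y=-3407149.6981 m, Z=-3565402.4115 m

start: φ=-34.193441°, λ=-40.152409°, h=3251.367 m
→ ECEF (a=6378137.000, f=1/298.257222101): X=4038667.7638, Y=-3407192.6697, Z=-3566042.3939
→ Helmert 7p (PV): X=4038164.1654, Y=-3407149.6981, Z=-3565402.4115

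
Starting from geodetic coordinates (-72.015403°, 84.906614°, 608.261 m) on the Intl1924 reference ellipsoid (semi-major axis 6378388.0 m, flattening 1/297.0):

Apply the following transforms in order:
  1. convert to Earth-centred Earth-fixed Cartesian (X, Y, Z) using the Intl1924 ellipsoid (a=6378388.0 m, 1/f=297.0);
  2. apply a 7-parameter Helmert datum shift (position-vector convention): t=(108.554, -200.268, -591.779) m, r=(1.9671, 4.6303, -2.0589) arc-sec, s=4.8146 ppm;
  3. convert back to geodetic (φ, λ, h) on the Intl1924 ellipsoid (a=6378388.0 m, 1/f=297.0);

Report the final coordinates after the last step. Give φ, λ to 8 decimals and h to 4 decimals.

φ=-72.01822963°, λ=84.90645902°, h=1143.0420 m

start: φ=-72.015403°, λ=84.906614°, h=608.261 m
→ ECEF (a=6378388.000, f=1/297.0): X=175392.7213, Y=1967802.3798, Z=-6044939.2485
→ Helmert 7p (PV): X=175386.0627, Y=1967667.4847, Z=-6045545.3022
→ geod (Bowring, a=6378388.000): φ=-72.01822963°, λ=84.90645902°, h=1143.0420 m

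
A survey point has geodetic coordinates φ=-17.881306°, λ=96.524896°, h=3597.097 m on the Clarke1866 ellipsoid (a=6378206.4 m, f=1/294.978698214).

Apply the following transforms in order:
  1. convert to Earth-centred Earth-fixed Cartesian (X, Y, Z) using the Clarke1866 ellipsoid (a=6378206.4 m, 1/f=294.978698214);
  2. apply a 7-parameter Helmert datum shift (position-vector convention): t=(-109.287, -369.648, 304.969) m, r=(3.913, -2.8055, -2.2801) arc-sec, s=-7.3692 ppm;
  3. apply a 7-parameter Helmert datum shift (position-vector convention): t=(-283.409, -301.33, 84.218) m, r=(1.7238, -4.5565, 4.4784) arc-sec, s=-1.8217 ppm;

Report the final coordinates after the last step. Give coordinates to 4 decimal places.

X=-690766.3133 m, Y=6035431.8401 m, Z=-1946325.7951 m

start: φ=-17.881306°, λ=96.524896°, h=3597.097 m
→ ECEF (a=6378206.400, f=1/294.978698214): X=-690385.1176, Y=6036112.4527, Z=-1946873.1842
→ Helmert 7p (PV): X=-690396.1128, Y=6035742.8884, Z=-1946448.7497
→ Helmert 7p (PV): X=-690766.3133, Y=6035431.8401, Z=-1946325.7951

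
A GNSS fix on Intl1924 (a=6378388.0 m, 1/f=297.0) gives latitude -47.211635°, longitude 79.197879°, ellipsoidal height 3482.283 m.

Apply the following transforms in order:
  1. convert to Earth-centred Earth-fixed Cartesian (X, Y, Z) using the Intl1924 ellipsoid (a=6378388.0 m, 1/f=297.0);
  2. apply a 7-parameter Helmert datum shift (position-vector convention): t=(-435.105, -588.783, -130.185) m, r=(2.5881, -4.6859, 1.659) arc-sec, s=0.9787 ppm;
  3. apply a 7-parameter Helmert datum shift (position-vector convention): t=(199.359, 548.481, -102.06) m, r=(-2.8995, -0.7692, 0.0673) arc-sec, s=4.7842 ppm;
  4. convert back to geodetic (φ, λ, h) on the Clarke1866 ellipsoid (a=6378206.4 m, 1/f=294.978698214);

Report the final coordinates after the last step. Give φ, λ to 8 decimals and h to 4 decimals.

start: φ=-47.211635°, λ=79.197879°, h=3482.283 m
→ ECEF (a=6378388.000, f=1/297.0): X=813958.7676, Y=4266063.2944, Z=-4660420.8669
→ Helmert 7p (PV): X=813596.0220, Y=4265543.7099, Z=-4660483.5933
→ Helmert 7p (PV): X=813815.2615, Y=4266047.3500, Z=-4660664.8777
→ geod (Bowring, a=6378206.400): φ=-47.21471954°, λ=79.19969927°, h=3892.8570 m

φ=-47.21471954°, λ=79.19969927°, h=3892.8570 m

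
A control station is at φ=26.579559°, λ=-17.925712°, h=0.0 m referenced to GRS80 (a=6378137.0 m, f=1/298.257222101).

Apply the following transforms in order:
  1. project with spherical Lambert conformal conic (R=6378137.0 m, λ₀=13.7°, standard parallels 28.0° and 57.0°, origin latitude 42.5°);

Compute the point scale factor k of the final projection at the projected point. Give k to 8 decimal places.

1.00628525

start: φ=26.579559°, λ=-17.925712°, h=0.000 m
→ into lcc (λ₀=13.7°): φ=26.57955900°, λ−λ₀=-31.62571200°
scale k = 1.00628525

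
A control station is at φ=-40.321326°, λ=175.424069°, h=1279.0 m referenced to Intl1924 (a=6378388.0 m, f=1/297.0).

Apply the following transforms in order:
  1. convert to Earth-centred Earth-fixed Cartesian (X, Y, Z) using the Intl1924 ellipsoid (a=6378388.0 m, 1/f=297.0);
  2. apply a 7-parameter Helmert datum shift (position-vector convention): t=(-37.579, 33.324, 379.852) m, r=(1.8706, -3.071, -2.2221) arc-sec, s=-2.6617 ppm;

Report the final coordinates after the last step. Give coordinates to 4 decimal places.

X=-4855325.8387 m, Y=388722.5553 m, Z=-4105827.6571 m

start: φ=-40.321326°, λ=175.424069°, h=1279.000 m
→ ECEF (a=6378388.000, f=1/297.0): X=-4855366.5044, Y=388600.7205, Z=-4106149.6730
→ Helmert 7p (PV): X=-4855325.8387, Y=388722.5553, Z=-4105827.6571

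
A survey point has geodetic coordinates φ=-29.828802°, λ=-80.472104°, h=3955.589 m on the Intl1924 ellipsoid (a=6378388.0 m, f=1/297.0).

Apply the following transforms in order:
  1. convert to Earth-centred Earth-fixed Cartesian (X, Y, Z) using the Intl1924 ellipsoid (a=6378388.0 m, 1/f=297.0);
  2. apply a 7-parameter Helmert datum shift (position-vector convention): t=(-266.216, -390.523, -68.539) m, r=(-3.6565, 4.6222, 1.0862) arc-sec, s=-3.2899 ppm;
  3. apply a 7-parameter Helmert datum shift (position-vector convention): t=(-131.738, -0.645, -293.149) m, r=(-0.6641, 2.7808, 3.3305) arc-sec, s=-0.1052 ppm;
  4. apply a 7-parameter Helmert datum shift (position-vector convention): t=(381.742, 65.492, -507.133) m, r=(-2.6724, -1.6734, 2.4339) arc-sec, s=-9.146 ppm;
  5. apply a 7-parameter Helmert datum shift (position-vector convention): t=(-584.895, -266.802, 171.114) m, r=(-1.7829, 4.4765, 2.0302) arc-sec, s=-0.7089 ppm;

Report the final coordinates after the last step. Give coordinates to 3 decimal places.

X=916719.849 m, Y=-5465561.777 m, Z=-3156406.257 m

start: φ=-29.828802°, λ=-80.472104°, h=3955.589 m
→ ECEF (a=6378388.000, f=1/297.0): X=917253.9660, Y=-5464946.9136, Z=-3155937.5068
→ Helmert 7p (PV): X=916942.7895, Y=-5465370.5729, Z=-3155919.3398
→ Helmert 7p (PV): X=916856.6557, Y=-5465365.9983, Z=-3156206.9222
→ Helmert 7p (PV): X=917320.1079, Y=-5465280.5933, Z=-3156606.9407
→ Helmert 7p (PV): X=916719.8488, Y=-5465561.7770, Z=-3156406.2569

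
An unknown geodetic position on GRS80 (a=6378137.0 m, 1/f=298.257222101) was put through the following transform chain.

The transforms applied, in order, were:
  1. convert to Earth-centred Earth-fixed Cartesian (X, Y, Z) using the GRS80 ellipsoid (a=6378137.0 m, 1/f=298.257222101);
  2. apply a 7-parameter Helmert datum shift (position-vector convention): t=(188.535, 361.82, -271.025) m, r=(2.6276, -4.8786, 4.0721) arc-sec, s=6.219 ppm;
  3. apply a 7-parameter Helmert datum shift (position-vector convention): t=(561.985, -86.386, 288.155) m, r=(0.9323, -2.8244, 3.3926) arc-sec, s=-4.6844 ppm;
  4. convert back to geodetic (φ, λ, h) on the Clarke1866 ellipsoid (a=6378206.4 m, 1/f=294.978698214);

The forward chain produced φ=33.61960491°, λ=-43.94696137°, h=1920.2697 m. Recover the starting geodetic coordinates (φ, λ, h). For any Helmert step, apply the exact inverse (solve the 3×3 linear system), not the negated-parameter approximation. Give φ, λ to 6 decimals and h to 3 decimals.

start: φ=33.619605°, λ=-43.946961°, h=1920.270 m
→ ECEF (a=6378206.400, f=1/294.978698214): X=3829193.7603, Y=-3690965.2592, Z=3512267.7898
→ Helmert⁻¹: X=3828637.0919, Y=-3690943.2617, Z=3511960.3433
→ Helmert⁻¹: X=3828434.9438, Y=-3691312.9656, Z=3512165.9988
→ geod (Bowring, a=6378137.000): φ=33.61838800°, λ=-43.95533200°, h=1606.5880 m

φ=33.618388°, λ=-43.955332°, h=1606.588 m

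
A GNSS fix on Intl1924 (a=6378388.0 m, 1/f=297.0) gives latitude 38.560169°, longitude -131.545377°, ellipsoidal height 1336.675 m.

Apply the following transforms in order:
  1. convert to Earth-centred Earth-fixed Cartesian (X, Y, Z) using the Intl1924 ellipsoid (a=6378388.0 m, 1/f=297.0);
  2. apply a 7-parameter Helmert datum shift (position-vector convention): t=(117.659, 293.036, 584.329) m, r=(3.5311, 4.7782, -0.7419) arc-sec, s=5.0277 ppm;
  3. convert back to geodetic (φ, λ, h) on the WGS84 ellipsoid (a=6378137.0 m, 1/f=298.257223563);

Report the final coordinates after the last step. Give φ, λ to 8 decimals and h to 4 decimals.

φ=38.56529714°, λ=-131.54550058°, h=1716.0784 m

start: φ=38.560169°, λ=-131.545377°, h=1336.675 m
→ ECEF (a=6378388.000, f=1/297.0): X=-3312866.9632, Y=-3738544.5853, Z=3955152.3449
→ Helmert 7p (PV): X=-3312687.7843, Y=-3738326.1393, Z=3955769.3020
→ geod (Bowring, a=6378137.000): φ=38.56529714°, λ=-131.54550058°, h=1716.0784 m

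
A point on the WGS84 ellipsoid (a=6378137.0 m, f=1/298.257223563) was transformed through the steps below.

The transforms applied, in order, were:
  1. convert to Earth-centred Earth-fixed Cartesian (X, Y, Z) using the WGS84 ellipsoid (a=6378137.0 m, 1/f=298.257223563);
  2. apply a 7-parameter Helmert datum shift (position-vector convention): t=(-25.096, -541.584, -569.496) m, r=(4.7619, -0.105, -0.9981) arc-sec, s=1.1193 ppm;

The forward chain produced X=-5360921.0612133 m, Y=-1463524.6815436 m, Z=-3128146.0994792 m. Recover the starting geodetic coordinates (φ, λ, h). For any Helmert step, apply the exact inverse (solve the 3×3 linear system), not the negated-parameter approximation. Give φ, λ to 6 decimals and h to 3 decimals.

φ=-29.536165°, λ=-164.734733°, h=3638.140 m

start: X=-5360921.0612, Y=-1463524.6815, Z=-3128146.0995 m
→ Helmert⁻¹: X=-5360884.4771, Y=-1463079.6043, Z=-3127536.5966
→ geod (Bowring, a=6378137.000): φ=-29.53616500°, λ=-164.73473300°, h=3638.1400 m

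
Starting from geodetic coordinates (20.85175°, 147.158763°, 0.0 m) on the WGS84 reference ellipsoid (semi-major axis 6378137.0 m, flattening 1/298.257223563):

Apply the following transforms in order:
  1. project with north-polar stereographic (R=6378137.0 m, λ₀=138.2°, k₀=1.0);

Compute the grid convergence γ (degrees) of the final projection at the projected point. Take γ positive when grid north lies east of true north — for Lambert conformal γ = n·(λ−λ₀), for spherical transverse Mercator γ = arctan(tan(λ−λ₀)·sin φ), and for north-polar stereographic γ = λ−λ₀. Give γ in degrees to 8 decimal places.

8.95876300

start: φ=20.851750°, λ=147.158763°, h=0.000 m
→ into stereo (λ₀=138.2°): φ=20.85175000°, λ−λ₀=8.95876300°
convergence γ = 8.95876300°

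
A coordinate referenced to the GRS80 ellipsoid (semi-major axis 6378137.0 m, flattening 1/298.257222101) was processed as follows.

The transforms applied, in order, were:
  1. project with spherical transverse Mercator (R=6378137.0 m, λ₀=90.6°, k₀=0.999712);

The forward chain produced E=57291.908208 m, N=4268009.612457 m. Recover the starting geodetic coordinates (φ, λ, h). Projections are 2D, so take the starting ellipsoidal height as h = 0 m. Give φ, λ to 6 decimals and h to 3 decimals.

start: E=57291.9082, N=4268009.6125 m
→ tm⁻¹: φ=38.34939800°, λ=91.25644000°

φ=38.349398°, λ=91.256440°, h=0.000 m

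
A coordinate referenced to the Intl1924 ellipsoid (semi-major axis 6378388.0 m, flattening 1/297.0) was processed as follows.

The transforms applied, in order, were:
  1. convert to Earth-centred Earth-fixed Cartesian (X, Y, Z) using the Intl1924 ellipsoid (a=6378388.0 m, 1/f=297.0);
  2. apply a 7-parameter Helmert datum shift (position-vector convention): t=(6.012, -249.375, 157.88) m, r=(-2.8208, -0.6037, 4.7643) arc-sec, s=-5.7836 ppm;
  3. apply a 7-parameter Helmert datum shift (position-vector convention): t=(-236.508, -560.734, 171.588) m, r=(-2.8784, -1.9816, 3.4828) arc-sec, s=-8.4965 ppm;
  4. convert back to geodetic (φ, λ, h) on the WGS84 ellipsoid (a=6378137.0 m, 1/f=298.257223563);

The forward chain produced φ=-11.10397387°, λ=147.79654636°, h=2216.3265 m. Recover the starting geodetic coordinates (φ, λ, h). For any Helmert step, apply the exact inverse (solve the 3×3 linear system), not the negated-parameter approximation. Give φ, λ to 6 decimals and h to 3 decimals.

start: φ=-11.103974°, λ=147.796546°, h=2216.327 m
→ ECEF (a=6378137.000, f=1/298.257223563): X=-5298394.6554, Y=3337023.2283, Z=-1220720.7748
→ Helmert⁻¹: X=-5298158.5342, Y=3337718.8164, Z=-1220805.2590
→ Helmert⁻¹: X=-5298121.6583, Y=3338126.5695, Z=-1220909.0430
→ geod (Bowring, a=6378388.000): φ=-11.10533300°, λ=147.78667300°, h=2355.3740 m

φ=-11.105333°, λ=147.786673°, h=2355.374 m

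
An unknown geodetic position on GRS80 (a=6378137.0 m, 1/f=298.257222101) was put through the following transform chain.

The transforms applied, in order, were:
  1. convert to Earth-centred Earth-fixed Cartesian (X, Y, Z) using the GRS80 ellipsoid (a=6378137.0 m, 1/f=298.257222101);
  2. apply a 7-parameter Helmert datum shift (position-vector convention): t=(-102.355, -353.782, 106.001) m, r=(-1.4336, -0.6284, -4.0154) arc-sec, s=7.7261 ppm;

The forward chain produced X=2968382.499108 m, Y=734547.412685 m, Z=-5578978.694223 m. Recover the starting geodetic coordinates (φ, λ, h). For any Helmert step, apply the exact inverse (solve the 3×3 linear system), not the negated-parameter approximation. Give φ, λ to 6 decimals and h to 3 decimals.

start: X=2968382.4991, Y=734547.4127, Z=-5578978.6942 m
→ Helmert⁻¹: X=2968430.6143, Y=734992.0798, Z=-5579045.5261
→ geod (Bowring, a=6378137.000): φ=-61.43321500°, λ=13.90690700°, h=522.5190 m

φ=-61.433215°, λ=13.906907°, h=522.519 m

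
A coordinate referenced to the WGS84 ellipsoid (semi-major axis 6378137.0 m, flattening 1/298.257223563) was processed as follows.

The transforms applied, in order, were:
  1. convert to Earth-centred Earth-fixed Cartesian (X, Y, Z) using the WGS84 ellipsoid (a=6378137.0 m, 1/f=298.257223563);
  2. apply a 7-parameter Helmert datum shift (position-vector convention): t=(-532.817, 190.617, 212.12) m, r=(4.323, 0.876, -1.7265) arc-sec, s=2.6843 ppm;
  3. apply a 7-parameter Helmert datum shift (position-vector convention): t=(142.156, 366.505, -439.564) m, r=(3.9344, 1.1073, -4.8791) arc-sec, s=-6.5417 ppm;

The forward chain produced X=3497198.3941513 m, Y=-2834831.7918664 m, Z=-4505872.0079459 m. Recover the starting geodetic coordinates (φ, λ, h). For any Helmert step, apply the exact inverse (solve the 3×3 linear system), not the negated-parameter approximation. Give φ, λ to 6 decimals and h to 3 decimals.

φ=-45.210443°, λ=-39.030230°, h=2338.259 m

start: X=3497198.3942, Y=-2834831.7919, Z=-4505872.0079 m
→ Helmert⁻¹: X=3497170.3673, Y=-2835220.0581, Z=-4505389.0629
→ Helmert⁻¹: X=3497736.6640, Y=-2835468.2157, Z=-4505514.8066
→ geod (Bowring, a=6378137.000): φ=-45.21044300°, λ=-39.03023000°, h=2338.2590 m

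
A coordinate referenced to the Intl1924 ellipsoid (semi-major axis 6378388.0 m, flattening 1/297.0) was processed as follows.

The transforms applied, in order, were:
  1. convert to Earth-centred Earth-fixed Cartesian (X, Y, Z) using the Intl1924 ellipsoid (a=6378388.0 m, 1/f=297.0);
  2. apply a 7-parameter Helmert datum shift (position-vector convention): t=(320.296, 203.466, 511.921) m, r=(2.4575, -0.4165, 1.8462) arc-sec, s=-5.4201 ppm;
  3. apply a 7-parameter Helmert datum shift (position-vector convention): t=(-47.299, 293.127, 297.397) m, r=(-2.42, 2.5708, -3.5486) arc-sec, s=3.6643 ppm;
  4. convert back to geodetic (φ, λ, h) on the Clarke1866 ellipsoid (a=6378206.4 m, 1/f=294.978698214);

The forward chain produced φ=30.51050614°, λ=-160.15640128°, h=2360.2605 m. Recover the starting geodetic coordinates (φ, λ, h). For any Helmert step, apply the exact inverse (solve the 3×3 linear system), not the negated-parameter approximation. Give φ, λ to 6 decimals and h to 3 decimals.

φ=30.500556°, λ=-160.152154°, h=2107.671 m

start: φ=30.510506°, λ=-160.156401°, h=2360.260 m
→ ECEF (a=6378206.400, f=1/294.978698214): X=-5175201.1104, Y=-1867636.7211, Z=3220281.5081
→ Helmert⁻¹: X=-5175142.8414, Y=-1868049.8145, Z=3219885.8944
→ Helmert⁻¹: X=-5175501.4096, Y=-1868178.7255, Z=3219424.1315
→ geod (Bowring, a=6378388.000): φ=30.50055600°, λ=-160.15215400°, h=2107.6710 m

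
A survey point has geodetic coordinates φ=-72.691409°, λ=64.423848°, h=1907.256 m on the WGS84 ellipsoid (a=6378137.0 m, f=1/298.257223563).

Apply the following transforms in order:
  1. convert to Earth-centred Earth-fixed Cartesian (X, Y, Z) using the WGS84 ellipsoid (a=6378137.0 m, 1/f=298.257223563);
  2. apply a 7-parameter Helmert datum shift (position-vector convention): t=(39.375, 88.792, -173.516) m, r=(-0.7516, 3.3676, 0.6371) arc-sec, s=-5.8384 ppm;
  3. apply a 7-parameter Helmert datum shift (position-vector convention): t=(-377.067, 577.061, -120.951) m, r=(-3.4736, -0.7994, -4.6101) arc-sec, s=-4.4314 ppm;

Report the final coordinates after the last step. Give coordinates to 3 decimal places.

start: φ=-72.691409°, λ=64.423848°, h=1907.256 m
→ ECEF (a=6378137.000, f=1/298.257223563): X=821974.0165, Y=1717426.2241, Z=-6068905.8822
→ Helmert 7p (PV): X=821904.2039, Y=1717485.4139, Z=-6069063.6434
→ Helmert 7p (PV): X=821585.4022, Y=1717934.2887, Z=-6069183.4378

X=821585.402 m, Y=1717934.289 m, Z=-6069183.438 m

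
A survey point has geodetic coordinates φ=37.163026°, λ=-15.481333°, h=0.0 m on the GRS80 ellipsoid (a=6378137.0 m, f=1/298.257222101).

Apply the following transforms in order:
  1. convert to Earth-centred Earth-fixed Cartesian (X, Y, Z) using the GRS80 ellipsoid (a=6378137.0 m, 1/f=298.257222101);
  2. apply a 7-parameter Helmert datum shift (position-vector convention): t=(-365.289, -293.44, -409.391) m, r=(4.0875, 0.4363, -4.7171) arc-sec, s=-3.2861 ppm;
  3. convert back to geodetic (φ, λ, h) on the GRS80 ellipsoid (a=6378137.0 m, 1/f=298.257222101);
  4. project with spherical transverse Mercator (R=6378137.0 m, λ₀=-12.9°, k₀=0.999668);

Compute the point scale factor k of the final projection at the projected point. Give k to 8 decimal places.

1.00031573

start: φ=37.163026°, λ=-15.481333°, h=0.000 m
→ ECEF (a=6378137.000, f=1/298.257222101): X=4904439.3836, Y=-1358400.8116, Z=3831826.9554
→ Helmert 7p (PV): X=4904035.0180, Y=-1358877.8819, Z=3831367.6796
→ geod (Bowring, a=6378137.000): φ=37.16115578°, λ=-15.48772477°, h=-486.4869 m
→ into tm (λ₀=-12.9°): φ=37.16115578°, λ−λ₀=-2.58772477°
scale k = 1.00031573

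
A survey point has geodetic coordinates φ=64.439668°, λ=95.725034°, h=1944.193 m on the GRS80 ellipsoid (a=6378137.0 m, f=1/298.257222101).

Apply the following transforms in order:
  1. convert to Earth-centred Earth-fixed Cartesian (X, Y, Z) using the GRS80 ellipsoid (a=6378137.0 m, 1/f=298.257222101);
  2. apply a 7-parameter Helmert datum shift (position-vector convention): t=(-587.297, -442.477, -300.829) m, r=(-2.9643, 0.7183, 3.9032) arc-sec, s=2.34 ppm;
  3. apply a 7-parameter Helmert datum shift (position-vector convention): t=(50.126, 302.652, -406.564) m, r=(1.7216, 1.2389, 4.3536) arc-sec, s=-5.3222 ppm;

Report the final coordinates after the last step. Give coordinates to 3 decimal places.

X=-275942.770 m, Y=2746392.586 m, Z=5732047.740 m

start: φ=64.439668°, λ=95.725034°, h=1944.193 m
→ ECEF (a=6378137.000, f=1/298.257222101): X=-275350.8831, Y=2746517.0930, Z=5732786.1613
→ Helmert 7p (PV): X=-275970.8336, Y=2746158.2203, Z=5732460.2347
→ Helmert 7p (PV): X=-275942.7702, Y=2746392.5858, Z=5732047.7398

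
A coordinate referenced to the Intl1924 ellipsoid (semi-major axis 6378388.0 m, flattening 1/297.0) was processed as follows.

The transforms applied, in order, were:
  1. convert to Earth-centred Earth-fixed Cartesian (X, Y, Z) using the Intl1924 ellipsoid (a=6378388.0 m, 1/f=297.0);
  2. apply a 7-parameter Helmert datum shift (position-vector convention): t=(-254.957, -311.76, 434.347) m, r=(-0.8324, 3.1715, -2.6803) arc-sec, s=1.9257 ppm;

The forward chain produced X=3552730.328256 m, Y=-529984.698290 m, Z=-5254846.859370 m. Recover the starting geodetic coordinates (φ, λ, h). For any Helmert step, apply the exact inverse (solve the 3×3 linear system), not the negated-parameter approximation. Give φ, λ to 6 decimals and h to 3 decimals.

φ=-55.824364°, λ=-8.477841°, h=1968.032 m

start: X=3552730.3283, Y=-529984.6983, Z=-5254846.8594 m
→ Helmert⁻¹: X=3553066.1287, Y=-529604.5402, Z=-5255218.5921
→ geod (Bowring, a=6378388.000): φ=-55.82436400°, λ=-8.47784100°, h=1968.0320 m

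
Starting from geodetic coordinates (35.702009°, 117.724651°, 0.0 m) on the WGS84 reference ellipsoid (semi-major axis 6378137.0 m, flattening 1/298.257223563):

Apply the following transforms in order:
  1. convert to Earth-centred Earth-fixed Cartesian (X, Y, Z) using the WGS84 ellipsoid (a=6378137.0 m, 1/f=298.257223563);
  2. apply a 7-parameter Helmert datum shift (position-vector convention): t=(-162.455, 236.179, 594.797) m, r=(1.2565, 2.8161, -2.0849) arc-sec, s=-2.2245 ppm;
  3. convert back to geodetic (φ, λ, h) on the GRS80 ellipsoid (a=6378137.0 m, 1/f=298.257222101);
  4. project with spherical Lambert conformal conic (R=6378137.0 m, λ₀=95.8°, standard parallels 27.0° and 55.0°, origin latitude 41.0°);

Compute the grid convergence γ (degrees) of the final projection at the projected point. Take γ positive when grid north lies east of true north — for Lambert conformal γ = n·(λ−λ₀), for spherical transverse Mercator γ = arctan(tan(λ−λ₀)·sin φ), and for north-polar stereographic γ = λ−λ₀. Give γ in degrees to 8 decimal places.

start: φ=35.702009°, λ=117.724651°, h=0.000 m
→ ECEF (a=6378137.000, f=1/298.257223563): X=-2412350.0934, Y=4590050.4459, Z=3701391.9515
→ Helmert 7p (PV): X=-2412410.2522, Y=4590278.2503, Z=3702039.4112
→ geod (Bowring, a=6378137.000): φ=35.70553961°, λ=117.72406841°, h=564.3309 m
→ into lcc (λ₀=95.8°): φ=35.70553961°, λ−λ₀=21.92406841°
convergence γ = 14.53184099°

14.53184099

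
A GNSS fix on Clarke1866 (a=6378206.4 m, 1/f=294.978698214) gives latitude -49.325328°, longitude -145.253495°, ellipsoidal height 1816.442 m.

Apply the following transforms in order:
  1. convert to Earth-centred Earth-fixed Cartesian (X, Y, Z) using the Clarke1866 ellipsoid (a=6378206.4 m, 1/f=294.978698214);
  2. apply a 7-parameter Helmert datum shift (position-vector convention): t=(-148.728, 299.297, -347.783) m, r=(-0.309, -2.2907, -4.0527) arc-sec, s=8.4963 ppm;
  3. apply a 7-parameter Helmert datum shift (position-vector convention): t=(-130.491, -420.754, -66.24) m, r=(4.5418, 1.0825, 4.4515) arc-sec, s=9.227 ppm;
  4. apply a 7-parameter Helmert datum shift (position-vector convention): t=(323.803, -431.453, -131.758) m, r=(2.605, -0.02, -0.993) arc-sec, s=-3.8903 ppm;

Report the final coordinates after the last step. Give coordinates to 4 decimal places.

start: φ=-49.325328°, λ=-145.253495°, h=1816.442 m
→ ECEF (a=6378206.400, f=1/294.978698214): X=-3423438.4999, Y=-2374614.4794, Z=-4815390.9976
→ Helmert 7p (PV): X=-3423609.4930, Y=-2374275.3073, Z=-4815814.1560
→ Helmert 7p (PV): X=-3423745.6069, Y=-2374685.8143, Z=-4815959.1442
→ Helmert 7p (PV): X=-3423419.4497, Y=-2375030.7241, Z=-4816102.4893

X=-3423419.4497 m, Y=-2375030.7241 m, Z=-4816102.4893 m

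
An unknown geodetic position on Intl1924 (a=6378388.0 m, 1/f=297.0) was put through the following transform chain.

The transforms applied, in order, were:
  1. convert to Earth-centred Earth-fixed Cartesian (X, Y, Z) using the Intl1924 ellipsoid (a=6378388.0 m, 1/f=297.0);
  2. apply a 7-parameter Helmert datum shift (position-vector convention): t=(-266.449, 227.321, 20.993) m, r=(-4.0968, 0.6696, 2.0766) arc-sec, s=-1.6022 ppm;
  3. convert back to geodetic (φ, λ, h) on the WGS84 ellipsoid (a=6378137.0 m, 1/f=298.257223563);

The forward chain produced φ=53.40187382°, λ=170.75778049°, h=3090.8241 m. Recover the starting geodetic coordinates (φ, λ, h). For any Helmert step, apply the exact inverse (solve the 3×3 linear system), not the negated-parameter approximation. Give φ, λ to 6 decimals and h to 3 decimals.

φ=53.404706°, λ=170.761475°, h=2713.441 m

start: φ=53.401874°, λ=170.757780°, h=3090.824 m
→ ECEF (a=6378137.000, f=1/298.257223563): X=-3763213.8621, Y=612353.7269, Z=5099815.3541
→ Helmert⁻¹: X=-3762963.8356, Y=612063.9793, Z=5099802.4729
→ geod (Bowring, a=6378388.000): φ=53.40470600°, λ=170.76147500°, h=2713.4410 m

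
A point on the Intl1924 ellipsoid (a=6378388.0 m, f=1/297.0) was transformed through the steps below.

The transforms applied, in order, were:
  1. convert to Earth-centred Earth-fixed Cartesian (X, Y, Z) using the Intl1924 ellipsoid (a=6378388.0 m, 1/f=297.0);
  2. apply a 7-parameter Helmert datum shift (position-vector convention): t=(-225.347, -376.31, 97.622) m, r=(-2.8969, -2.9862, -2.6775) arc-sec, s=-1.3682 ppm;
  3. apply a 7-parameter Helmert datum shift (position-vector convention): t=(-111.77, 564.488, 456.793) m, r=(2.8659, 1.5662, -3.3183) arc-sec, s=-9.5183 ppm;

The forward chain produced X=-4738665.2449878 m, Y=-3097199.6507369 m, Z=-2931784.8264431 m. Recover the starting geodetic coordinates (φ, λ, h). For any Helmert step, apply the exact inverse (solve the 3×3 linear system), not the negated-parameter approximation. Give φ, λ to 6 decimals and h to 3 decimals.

start: X=-4738665.2450, Y=-3097199.6507, Z=-2931784.8264 m
→ Helmert⁻¹: X=-4738526.4754, Y=-3097910.5975, Z=-2932262.4668
→ Helmert⁻¹: X=-4738309.8553, Y=-3097558.8496, Z=-2932339.0058
→ geod (Bowring, a=6378388.000): φ=-27.54196900°, λ=-146.82629000°, h=1521.5650 m

φ=-27.541969°, λ=-146.826290°, h=1521.565 m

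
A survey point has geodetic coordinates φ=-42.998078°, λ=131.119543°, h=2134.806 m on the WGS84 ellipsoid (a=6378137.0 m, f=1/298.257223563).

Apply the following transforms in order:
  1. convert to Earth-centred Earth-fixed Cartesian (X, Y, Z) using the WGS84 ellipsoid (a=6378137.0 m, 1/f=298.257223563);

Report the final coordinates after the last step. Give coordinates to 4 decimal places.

X=-3073549.6767 m, Y=3520851.1399 m, Z=-4328801.4798 m

start: φ=-42.998078°, λ=131.119543°, h=2134.806 m
→ ECEF (a=6378137.000, f=1/298.257223563): X=-3073549.6767, Y=3520851.1399, Z=-4328801.4798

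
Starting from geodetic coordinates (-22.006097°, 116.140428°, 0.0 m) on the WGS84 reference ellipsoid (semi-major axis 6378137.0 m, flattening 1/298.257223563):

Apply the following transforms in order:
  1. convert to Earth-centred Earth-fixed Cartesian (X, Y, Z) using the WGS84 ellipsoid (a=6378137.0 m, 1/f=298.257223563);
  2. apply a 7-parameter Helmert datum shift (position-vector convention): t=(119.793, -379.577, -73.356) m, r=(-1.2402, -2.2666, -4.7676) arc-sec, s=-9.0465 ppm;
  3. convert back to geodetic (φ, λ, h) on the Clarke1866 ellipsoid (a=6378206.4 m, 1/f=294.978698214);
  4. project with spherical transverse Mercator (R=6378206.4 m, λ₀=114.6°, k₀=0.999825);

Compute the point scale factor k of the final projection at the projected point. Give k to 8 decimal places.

start: φ=-22.006097°, λ=116.140428°, h=0.000 m
→ ECEF (a=6378137.000, f=1/298.257223563): X=-2606530.5437, Y=5311101.9934, Z=-2375038.8447
→ Helmert 7p (PV): X=-2606238.3126, Y=5310720.3361, Z=-2375151.2909
→ geod (Bowring, a=6378206.400): φ=-22.01012330°, λ=116.13951571°, h=-430.9694 m
→ into tm (λ₀=114.6°): φ=-22.01012330°, λ−λ₀=1.53951571°
scale k = 1.00013530

1.00013530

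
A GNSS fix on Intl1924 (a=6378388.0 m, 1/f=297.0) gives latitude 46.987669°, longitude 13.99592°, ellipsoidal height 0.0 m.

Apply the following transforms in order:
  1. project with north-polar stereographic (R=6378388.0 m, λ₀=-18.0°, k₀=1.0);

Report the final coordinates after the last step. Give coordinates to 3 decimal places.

E=2663395.771 m, N=-4262999.682 m

start: φ=46.987669°, λ=13.995920°, h=0.000 m
→ stereo (R=6378388.0, λ₀=-18.0°): E=2663395.7708, N=-4262999.6822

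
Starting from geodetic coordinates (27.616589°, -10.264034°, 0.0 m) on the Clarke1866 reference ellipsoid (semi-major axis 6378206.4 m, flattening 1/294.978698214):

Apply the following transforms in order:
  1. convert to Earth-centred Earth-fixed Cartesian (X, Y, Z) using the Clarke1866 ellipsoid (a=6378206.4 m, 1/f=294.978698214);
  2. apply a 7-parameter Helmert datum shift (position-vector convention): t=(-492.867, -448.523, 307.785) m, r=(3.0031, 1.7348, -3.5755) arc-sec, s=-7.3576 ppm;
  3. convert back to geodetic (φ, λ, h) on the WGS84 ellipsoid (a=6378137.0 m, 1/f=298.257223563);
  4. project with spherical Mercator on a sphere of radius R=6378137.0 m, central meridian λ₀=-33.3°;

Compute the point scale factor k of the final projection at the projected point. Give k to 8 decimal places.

1.12859802

start: φ=27.616589°, λ=-10.264034°, h=0.000 m
→ ECEF (a=6378206.400, f=1/294.978698214): X=5565141.1112, Y=-1007749.2063, Z=2938759.6444
→ Helmert 7p (PV): X=5564614.5458, Y=-1008329.5693, Z=2938984.3295
→ geod (Bowring, a=6378137.000): φ=27.61836007°, λ=-10.27077042°, h=-244.8738 m
→ into merc (λ₀=-33.3°): φ=27.61836007°, λ−λ₀=23.02922958°
scale k = 1.12859802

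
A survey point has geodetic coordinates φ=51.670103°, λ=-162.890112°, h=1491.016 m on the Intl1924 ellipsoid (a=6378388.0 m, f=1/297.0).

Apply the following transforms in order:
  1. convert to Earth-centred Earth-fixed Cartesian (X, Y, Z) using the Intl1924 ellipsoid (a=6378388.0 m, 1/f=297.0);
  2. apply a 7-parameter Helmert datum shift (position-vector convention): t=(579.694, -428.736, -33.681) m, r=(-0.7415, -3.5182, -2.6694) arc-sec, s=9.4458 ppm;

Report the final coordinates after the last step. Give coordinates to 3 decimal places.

start: φ=51.670103°, λ=-162.890112°, h=1491.016 m
→ ECEF (a=6378388.000, f=1/297.0): X=-3789456.0229, Y=-1166504.8032, Z=4981389.1978
→ Helmert 7p (PV): X=-3789012.1869, Y=-1166877.6079, Z=4981342.1272

X=-3789012.187 m, Y=-1166877.608 m, Z=4981342.127 m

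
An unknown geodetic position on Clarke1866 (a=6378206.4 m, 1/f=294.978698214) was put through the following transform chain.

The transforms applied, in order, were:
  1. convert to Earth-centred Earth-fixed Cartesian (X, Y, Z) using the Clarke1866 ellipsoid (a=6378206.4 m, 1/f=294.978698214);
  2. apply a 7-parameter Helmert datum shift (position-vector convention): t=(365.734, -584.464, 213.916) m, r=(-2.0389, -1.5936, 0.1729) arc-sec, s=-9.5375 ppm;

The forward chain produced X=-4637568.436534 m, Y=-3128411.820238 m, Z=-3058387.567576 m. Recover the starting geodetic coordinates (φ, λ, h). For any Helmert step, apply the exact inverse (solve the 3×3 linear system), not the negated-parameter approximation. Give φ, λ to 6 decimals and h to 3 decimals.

start: X=-4637568.4365, Y=-3128411.8202, Z=-3058387.5676 m
→ Helmert⁻¹: X=-4638004.6580, Y=-3127823.0663, Z=-3058625.7402
→ geod (Bowring, a=6378206.400): φ=-28.83191300°, λ=-146.00467500°, h=2489.8270 m

φ=-28.831913°, λ=-146.004675°, h=2489.827 m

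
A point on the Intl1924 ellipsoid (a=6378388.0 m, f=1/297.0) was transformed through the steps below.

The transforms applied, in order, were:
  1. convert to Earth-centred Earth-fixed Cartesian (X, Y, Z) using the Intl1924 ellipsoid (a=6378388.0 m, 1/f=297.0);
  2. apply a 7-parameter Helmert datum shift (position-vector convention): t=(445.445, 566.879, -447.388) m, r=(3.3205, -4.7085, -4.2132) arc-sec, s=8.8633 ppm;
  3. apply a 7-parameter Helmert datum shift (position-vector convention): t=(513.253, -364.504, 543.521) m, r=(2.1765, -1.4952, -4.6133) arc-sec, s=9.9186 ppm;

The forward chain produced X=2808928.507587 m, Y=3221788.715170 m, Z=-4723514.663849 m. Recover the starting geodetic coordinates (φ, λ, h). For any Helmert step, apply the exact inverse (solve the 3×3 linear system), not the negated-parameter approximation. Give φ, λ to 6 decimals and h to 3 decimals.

φ=-48.058022°, λ=48.927017°, h=3244.273 m

start: X=2808928.5076, Y=3221788.7152, Z=-4723514.6638 m
→ Helmert⁻¹: X=2808281.0889, Y=3222134.2218, Z=-4724065.6862
→ Helmert⁻¹: X=2807637.1243, Y=3221520.0955, Z=-4723692.3837
→ geod (Bowring, a=6378388.000): φ=-48.05802200°, λ=48.92701700°, h=3244.2730 m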